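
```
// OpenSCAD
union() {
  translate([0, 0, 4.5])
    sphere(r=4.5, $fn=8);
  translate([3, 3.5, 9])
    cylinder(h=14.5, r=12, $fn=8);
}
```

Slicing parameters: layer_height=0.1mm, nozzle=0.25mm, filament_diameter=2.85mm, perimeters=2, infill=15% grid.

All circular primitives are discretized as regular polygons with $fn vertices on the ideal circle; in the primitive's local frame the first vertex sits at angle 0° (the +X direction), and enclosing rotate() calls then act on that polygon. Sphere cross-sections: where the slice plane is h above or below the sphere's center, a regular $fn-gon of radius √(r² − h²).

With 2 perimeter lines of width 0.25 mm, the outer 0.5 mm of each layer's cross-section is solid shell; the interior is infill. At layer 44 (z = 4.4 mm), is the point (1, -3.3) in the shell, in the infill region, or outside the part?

infill

At z = 4.4 mm: the r=4.5 sphere contributes a regular 8-gon of circumradius √(4.5²−0.1²) = 4.499; the cylinder at (3, 3.5) is absent (z outside [9, 23.5]); Merging all regions: only the r=4.5 sphere is present, so the union is just that shape — 1 connected region. Overall, the cross-section is a single solid region. The nearest boundary edge runs (-0.00, -4.50)→(3.18, -3.18); distance from the point to it = 0.72 mm. The point is inside the cross-section and 0.72 mm from the nearest boundary — more than the 0.5 mm shell width (2 × 0.25), so it's in the infill interior.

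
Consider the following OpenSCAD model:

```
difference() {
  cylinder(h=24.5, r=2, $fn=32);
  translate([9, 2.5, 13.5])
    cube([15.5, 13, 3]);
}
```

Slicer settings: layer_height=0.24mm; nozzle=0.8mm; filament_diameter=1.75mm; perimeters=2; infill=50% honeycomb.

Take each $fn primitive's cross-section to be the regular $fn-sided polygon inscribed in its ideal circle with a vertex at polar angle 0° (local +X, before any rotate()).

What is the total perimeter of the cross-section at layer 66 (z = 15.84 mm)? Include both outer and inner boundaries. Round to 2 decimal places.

At z = 15.84 mm: the r=2 cylinder gives a regular 32-gon of circumradius 2 (constant along its height) (perimeter = 2·32·2.000·sin(180°/32) = 12.55 mm); the cube at (9, 2.5) is present — its section is the full 15.5×13 rectangle (perimeter 57.00 mm); Taking the first minus the rest: starting from the r=2 cylinder, the 15.5×13 cube at (9, 2.5) misses the remaining region (no effect) — boundary = 12.55 mm. Overall, the cross-section is a single solid region. Total boundary length (outer) = 12.55 mm.

12.55 mm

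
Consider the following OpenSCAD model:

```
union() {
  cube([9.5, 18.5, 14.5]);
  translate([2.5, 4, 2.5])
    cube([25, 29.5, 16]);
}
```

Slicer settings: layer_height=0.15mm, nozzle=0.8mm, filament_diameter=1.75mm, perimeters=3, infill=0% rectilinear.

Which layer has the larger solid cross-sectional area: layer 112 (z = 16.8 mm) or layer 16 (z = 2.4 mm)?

Layer 112 (z = 16.8): the cube is absent (z outside [0, 14.5]); the 25×29.5 cube at (2.5, 4) contributes its full rectangle (area 737.50 mm²); Merging all regions: only the 25×29.5 cube at (2.5, 4) is present, so the union is just that shape — area = 737.50 mm². So its area = 737.50 mm². Layer 16 (z = 2.4): the cube (footprint 9.5×18.5) is included at this height (area 175.75 mm²); the cube at (2.5, 4) is not intersected at this z (z outside [2.5, 18.5]); Taking the union: only the 9.5×18.5 cube is present, so the union is just that shape — area = 175.75 mm². So its area = 175.75 mm². Layer 112 is larger (737.50 vs 175.75 mm²).

layer 112 (z = 16.8 mm)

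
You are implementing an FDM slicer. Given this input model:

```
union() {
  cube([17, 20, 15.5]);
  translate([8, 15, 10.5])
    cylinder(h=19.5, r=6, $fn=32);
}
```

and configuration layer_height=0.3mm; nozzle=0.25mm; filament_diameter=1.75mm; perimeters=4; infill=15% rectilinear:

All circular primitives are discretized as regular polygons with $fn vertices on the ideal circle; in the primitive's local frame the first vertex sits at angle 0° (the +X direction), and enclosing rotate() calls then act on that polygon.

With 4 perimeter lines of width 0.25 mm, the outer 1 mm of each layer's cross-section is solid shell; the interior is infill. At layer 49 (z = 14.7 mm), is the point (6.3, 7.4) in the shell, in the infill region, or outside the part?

infill

At z = 14.7 mm: the cube (footprint 17×20) is included at this height; the r=6 cylinder at (8, 15) gives a regular 32-gon of circumradius 6 (constant along its height); Combining (union): the regions partially overlap (shared area 108.01 mm²), so overlapping operands fuse into one piece — 1 connected region. Overall, the cross-section is a single solid region. The nearest boundary edge runs (0.00, 0.00)→(0.00, 20.00); distance from the point to it = 6.30 mm. The point is inside the cross-section and 6.30 mm from the nearest boundary — more than the 1 mm shell width (4 × 0.25), so it's in the infill interior.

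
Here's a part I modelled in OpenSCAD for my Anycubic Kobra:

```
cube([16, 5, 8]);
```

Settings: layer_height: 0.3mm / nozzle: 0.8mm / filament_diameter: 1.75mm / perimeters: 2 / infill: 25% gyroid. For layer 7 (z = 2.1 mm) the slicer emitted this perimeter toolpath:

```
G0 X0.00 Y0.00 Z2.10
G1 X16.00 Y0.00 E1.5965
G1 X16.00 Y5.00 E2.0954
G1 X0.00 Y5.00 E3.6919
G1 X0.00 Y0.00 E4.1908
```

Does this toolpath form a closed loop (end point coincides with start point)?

yes

Start point (G0): (0.00, 0.00). End point (last G1): the path returns to the start — closed.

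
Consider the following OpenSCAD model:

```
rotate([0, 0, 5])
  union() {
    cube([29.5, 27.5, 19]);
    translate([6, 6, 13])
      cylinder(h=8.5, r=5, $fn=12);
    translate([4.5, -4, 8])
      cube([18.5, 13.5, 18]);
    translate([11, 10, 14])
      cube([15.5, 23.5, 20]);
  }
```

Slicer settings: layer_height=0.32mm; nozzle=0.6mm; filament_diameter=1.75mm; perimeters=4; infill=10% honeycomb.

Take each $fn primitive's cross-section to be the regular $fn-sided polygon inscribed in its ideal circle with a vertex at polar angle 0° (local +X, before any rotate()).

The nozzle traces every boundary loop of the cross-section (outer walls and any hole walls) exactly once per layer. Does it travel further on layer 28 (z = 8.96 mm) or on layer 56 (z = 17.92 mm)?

layer 56 (z = 17.92 mm)

Layer 28 (z = 8.96): the cube (footprint 29.5×27.5) is included at this height (perimeter 114.00 mm); the cylinder at (6, 6) is not intersected at this z (z outside [13, 21.5]); the 18.5×13.5 cube at (4.5, -4) contributes its full rectangle (perimeter 64.00 mm); the cube at (11, 10) is not intersected at this z (z outside [14, 34]); Taking the union: the regions partially overlap (shared area 175.75 mm²), so the edge portions inside another operand are dropped and the merged outline is re-measured after clipping — boundary = 122.00 mm; (rotated 5° about Z; rotation is an isometry so areas/perimeters/island counts are preserved). So its perimeter = 122.00 mm. Layer 56 (z = 17.92): the cube is present — its section is the full 29.5×27.5 rectangle (perimeter 114.00 mm); the r=5 cylinder at (6, 6) contributes a regular 12-gon of circumradius 5 (perimeter = 2·12·5.000·sin(180°/12) = 31.06 mm); the cube at (4.5, -4) is present — its section is the full 18.5×13.5 rectangle (perimeter 64.00 mm); the cube at (11, 10) (footprint 15.5×23.5) is included at this height (perimeter 78.00 mm); Merging all regions: the regions partially overlap (shared area 522.00 mm²), so the edge portions inside another operand are dropped and the merged outline is re-measured after clipping — boundary = 134.00 mm; (whole slice rotated 5° about Z — lengths, areas and connectivity unchanged). So its perimeter = 134.00 mm. Layer 56 is larger (134.00 vs 122.00 mm).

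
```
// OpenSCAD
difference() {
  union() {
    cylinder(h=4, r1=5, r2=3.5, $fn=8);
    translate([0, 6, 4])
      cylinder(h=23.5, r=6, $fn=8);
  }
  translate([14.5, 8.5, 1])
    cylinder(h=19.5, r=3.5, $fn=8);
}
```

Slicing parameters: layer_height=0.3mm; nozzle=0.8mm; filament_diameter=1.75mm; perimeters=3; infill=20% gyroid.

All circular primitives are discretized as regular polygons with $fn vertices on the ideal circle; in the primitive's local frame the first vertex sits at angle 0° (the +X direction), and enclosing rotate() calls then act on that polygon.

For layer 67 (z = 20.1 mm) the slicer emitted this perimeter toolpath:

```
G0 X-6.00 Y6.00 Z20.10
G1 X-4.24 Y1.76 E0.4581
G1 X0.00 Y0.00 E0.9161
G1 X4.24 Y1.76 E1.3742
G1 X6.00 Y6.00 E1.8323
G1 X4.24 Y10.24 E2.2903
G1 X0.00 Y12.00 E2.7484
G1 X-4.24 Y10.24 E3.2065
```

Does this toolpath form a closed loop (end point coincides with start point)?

no

Start point (G0): (-6.00, 6.00). End point (last G1): the path does not return to the start — open.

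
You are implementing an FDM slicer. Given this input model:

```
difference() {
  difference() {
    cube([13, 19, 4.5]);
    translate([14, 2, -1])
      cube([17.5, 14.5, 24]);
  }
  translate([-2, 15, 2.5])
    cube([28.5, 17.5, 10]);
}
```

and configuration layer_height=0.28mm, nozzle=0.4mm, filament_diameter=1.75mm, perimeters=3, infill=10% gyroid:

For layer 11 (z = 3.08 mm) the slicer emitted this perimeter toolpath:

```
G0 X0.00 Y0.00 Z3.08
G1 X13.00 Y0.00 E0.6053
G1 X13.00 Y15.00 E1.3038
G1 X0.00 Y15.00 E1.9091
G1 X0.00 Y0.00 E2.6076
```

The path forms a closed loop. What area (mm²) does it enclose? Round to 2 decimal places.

195.00 mm²

Apply the shoelace formula to the sequence of (X, Y) vertices; enclosed area = 195.00 mm².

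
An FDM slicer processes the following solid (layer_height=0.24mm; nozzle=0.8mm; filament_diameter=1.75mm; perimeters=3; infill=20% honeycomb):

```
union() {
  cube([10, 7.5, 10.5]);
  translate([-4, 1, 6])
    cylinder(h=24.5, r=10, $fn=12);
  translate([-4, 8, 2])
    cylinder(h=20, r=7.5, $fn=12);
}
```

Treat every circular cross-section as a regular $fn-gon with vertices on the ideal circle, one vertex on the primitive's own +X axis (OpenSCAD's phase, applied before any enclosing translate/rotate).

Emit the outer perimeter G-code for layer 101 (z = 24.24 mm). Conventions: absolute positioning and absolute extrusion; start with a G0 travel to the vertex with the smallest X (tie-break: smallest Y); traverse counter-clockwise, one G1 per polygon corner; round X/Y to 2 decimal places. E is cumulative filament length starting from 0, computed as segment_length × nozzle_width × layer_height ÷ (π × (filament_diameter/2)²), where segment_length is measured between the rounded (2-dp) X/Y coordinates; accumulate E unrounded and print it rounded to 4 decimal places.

At z = 24.24 mm: the cube does not reach this height (z outside [0, 10.5]); the r=10 cylinder at (-4, 1) contributes a regular 12-gon of circumradius 10; the cylinder at (-4, 8) is not intersected at this z (z outside [2, 22]); Merging all regions: only the r=10 cylinder at (-4, 1) is present, so the union is just that shape — 1 connected region. The outline is a single polygon with 12 vertices. Extrusion per mm of travel: 0.8 × 0.24 / (π × 0.875²) = 0.079824. Accumulating E over each segment gives final E = 4.9583.

G0 X-14.00 Y1.00 Z24.24
G1 X-12.66 Y-4.00 E0.4132
G1 X-9.00 Y-7.66 E0.8264
G1 X-4.00 Y-9.00 E1.2396
G1 X1.00 Y-7.66 E1.6528
G1 X4.66 Y-4.00 E2.0660
G1 X6.00 Y1.00 E2.4792
G1 X4.66 Y6.00 E2.8924
G1 X1.00 Y9.66 E3.3055
G1 X-4.00 Y11.00 E3.7188
G1 X-9.00 Y9.66 E4.1320
G1 X-12.66 Y6.00 E4.5451
G1 X-14.00 Y1.00 E4.9583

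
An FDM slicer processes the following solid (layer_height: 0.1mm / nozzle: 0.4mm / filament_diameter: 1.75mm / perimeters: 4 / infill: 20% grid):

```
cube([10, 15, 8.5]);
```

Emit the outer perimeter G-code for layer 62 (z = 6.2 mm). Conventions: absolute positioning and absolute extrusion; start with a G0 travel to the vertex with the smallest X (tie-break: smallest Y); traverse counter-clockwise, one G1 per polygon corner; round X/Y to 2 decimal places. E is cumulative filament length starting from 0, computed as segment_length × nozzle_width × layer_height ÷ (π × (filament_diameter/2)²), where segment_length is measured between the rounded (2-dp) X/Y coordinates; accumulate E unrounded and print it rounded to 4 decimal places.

At z = 6.2 mm: the cube is present — its section is the full 10×15 rectangle. The outline is a single polygon with 4 vertices. Extrusion per mm of travel: 0.4 × 0.1 / (π × 0.875²) = 0.016630. Accumulating E over each segment gives final E = 0.8315.

G0 X0.00 Y0.00 Z6.20
G1 X10.00 Y0.00 E0.1663
G1 X10.00 Y15.00 E0.4158
G1 X0.00 Y15.00 E0.5821
G1 X0.00 Y0.00 E0.8315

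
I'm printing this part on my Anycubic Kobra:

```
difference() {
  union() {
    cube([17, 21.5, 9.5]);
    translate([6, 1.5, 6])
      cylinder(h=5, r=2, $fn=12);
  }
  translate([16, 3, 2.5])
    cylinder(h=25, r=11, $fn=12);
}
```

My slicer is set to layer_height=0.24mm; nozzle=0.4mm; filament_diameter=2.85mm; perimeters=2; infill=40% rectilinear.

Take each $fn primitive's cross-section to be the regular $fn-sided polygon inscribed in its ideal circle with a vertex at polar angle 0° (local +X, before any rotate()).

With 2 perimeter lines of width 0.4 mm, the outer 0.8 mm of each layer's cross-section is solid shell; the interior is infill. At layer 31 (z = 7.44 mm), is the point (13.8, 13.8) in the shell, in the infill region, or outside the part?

shell

At z = 7.44 mm: the cube (footprint 17×21.5) is included at this height; the r=2 cylinder at (6, 1.5) contributes a regular 12-gon of circumradius 2; Merging all regions: the regions partially overlap (shared area 11.21 mm²), so overlapping operands fuse into one piece — 1 connected region; the r=11 cylinder at (16, 3) contributes a regular 12-gon of circumradius 11; Subtracting the remaining from the first: starting from that combined region, the r=11 cylinder at (16, 3) partially overlaps it — only the 136.87 mm² overlap (of its 363.00 mm²) is removed, clipping the outline — 1 connected region. Overall, the cross-section is a single solid region. The nearest boundary edge runs (16.00, 14.00)→(10.50, 12.53); distance from the point to it = 0.38 mm. The point is inside the cross-section, 0.38 mm from the nearest boundary — within the 0.8 mm shell band (2 × 0.4).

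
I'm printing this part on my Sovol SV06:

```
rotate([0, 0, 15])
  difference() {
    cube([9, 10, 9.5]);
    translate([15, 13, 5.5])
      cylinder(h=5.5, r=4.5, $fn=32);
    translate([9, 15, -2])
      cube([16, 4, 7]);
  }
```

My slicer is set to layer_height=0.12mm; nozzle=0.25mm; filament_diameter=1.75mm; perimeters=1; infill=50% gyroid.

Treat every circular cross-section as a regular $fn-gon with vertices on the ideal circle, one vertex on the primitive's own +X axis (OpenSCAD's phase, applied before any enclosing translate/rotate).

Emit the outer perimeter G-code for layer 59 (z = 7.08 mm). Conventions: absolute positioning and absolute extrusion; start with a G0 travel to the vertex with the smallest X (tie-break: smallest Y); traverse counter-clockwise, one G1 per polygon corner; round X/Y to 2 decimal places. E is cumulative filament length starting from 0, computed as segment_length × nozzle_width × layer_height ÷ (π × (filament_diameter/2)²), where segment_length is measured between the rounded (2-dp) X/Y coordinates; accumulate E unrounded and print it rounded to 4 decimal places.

G0 X-2.59 Y9.66 Z7.08
G1 X0.00 Y0.00 E0.1247
G1 X8.69 Y2.33 E0.2370
G1 X6.11 Y11.99 E0.3617
G1 X-2.59 Y9.66 E0.4740

At z = 7.08 mm: the 9×10 cube contributes its full rectangle; the r=4.5 cylinder at (15, 13) contributes a regular 32-gon of circumradius 4.5; the cube at (9, 15) does not reach this height (z outside [-2, 5]); Taking the first minus the rest: starting from the 9×10 cube, the r=4.5 cylinder at (15, 13) misses the remaining region (no effect) — 1 connected region; (rotated 15° about Z; rotation is an isometry so areas/perimeters/island counts are preserved). The outline is a single polygon with 4 vertices. Extrusion per mm of travel: 0.25 × 0.12 / (π × 0.875²) = 0.012473. Accumulating E over each segment gives final E = 0.4740.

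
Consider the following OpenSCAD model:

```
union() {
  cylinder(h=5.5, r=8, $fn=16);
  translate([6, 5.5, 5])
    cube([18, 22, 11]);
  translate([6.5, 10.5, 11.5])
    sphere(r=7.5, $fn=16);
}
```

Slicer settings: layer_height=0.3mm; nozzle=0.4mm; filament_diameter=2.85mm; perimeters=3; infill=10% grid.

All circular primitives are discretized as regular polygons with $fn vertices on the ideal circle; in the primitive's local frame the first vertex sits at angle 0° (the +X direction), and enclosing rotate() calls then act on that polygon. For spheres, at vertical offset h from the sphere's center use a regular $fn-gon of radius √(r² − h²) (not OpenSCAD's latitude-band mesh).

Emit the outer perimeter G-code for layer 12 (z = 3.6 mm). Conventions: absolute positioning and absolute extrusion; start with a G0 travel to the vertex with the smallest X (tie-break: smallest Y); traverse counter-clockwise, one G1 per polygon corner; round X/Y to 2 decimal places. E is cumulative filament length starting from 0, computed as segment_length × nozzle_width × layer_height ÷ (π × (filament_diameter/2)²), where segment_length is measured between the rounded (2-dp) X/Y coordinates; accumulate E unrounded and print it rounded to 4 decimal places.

G0 X-8.00 Y0.00 Z3.60
G1 X-7.39 Y-3.06 E0.0587
G1 X-5.66 Y-5.66 E0.1174
G1 X-3.06 Y-7.39 E0.1762
G1 X0.00 Y-8.00 E0.2349
G1 X3.06 Y-7.39 E0.2936
G1 X5.66 Y-5.66 E0.3523
G1 X7.39 Y-3.06 E0.4111
G1 X8.00 Y0.00 E0.4698
G1 X7.39 Y3.06 E0.5284
G1 X5.66 Y5.66 E0.5872
G1 X3.06 Y7.39 E0.6459
G1 X0.00 Y8.00 E0.7046
G1 X-3.06 Y7.39 E0.7633
G1 X-5.66 Y5.66 E0.8221
G1 X-7.39 Y3.06 E0.8808
G1 X-8.00 Y0.00 E0.9395

At z = 3.6 mm: the cylinder: section is a regular 16-gon, circumradius r=8; the cube at (6, 5.5) is absent (z outside [5, 16]); the sphere at (6.5, 10.5) is not intersected at this z (|z−center|=7.900 > r=7.5); Taking the union: only the r=8 cylinder is present, so the union is just that shape — 1 connected region. The outline is a single polygon with 16 vertices. Extrusion per mm of travel: 0.4 × 0.3 / (π × 1.425²) = 0.018811. Accumulating E over each segment gives final E = 0.9395.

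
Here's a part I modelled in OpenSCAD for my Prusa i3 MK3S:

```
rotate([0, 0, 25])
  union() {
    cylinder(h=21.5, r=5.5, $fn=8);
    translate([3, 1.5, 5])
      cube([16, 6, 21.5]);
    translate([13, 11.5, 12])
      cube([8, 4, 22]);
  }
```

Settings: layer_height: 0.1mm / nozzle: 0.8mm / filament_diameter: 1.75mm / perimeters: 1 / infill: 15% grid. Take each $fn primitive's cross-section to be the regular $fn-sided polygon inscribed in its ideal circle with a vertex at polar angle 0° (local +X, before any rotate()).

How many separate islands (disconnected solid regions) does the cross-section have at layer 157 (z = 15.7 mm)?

2

At z = 15.7 mm: the r=5.5 cylinder contributes a regular 8-gon of circumradius 5.5; the 16×6 cube at (3, 1.5) contributes its full rectangle; the 8×4 cube at (13, 11.5) contributes its full rectangle; Merging all regions: the regions partially overlap (shared area 3.47 mm²), so overlapping operands fuse into one piece — 2 connected regions; (whole slice rotated 25° about Z — lengths, areas and connectivity unchanged). Overall, the cross-section has 2 separate islands. Island count = 2.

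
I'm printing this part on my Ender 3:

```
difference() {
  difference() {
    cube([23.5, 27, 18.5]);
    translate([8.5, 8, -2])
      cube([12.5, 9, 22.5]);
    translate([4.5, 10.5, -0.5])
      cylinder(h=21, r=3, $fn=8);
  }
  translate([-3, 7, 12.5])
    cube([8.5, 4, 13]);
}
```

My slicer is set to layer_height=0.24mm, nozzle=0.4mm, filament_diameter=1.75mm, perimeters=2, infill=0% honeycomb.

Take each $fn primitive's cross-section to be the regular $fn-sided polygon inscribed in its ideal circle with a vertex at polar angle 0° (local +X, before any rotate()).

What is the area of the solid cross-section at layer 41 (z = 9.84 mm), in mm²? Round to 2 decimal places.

At z = 9.84 mm: the cube is present — its section is the full 23.5×27 rectangle (area 634.50 mm²); the cube at (8.5, 8) (footprint 12.5×9) is included at this height (area 112.50 mm²); the r=3 cylinder at (4.5, 10.5) contributes a regular 8-gon of circumradius 3 (area = (8/2)·3.000²·sin(360°/8) = 25.46 mm²); After the difference (first − rest): starting from the 23.5×27 cube (634.50 mm²), the 12.5×9 cube at (8.5, 8) lies wholly inside it (removes its full 112.50 mm² and its 43.00 mm outline becomes a hole wall); the r=3 cylinder at (4.5, 10.5) lies wholly inside it (removes its full 25.46 mm² and its 18.37 mm outline becomes a hole wall) — area = 496.54 mm²; the cube at (-3, 7) does not reach this height (z outside [12.5, 25.5]); Subtracting the remaining from the first: none of the subtracted shapes is present at this height, so the result so far is unchanged — area = 496.54 mm². Overall, the cross-section is one region with 2 holes. Net area = 496.54 mm².

496.54 mm²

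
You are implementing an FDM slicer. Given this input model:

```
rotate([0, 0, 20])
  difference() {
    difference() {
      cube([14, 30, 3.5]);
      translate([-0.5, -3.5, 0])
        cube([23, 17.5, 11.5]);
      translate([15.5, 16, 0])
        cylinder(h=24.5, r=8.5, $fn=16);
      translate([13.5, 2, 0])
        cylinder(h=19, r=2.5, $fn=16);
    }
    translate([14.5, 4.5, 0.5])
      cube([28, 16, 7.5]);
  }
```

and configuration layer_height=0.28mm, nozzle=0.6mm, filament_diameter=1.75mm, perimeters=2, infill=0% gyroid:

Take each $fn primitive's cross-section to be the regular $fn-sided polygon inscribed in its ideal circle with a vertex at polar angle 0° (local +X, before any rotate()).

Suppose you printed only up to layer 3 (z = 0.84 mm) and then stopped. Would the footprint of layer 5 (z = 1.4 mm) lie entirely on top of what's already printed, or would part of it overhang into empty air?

entirely on top

Compare the two slices. At z = 0.84: the 14×30 cube contributes its full rectangle (area 420.00 mm²); the cube at (-0.5, -3.5) (footprint 23×17.5) is included at this height (area 402.50 mm²); the r=8.5 cylinder at (15.5, 16) gives a regular 16-gon of circumradius 8.5 (constant along its height) (area = (16/2)·8.500²·sin(360°/16) = 221.19 mm²); the cylinder at (13.5, 2): section is a regular 16-gon, circumradius r=2.5 (area = (16/2)·2.500²·sin(360°/16) = 19.13 mm²); Subtracting the remaining from the first: starting from the 14×30 cube (420.00 mm²), the 23×17.5 cube at (-0.5, -3.5) partially overlaps it — only the 196.00 mm² overlap (of its 402.50 mm²) is removed, clipping the outline; the r=8.5 cylinder at (15.5, 16) partially overlaps it — only the 56.37 mm² overlap (of its 221.19 mm²) is removed, clipping the outline; the r=2.5 cylinder at (13.5, 2) misses the remaining region (no effect) — area = 167.63 mm²; the cube at (14.5, 4.5) is present — its section is the full 28×16 rectangle (area 448.00 mm²); Taking the first minus the rest: starting from that combined region (167.63 mm²), the 28×16 cube at (14.5, 4.5) misses the remaining region (no effect) — area = 167.63 mm²; (whole slice rotated 20° about Z — lengths, areas and connectivity unchanged). At z = 1.4: the cube (footprint 14×30) is included at this height (area 420.00 mm²); the cube at (-0.5, -3.5) (footprint 23×17.5) is included at this height (area 402.50 mm²); the cylinder at (15.5, 16): section is a regular 16-gon, circumradius r=8.5 (area = (16/2)·8.500²·sin(360°/16) = 221.19 mm²); the r=2.5 cylinder at (13.5, 2) contributes a regular 16-gon of circumradius 2.5 (area = (16/2)·2.500²·sin(360°/16) = 19.13 mm²); Taking the first minus the rest: starting from the 14×30 cube (420.00 mm²), the 23×17.5 cube at (-0.5, -3.5) partially overlaps it — only the 196.00 mm² overlap (of its 402.50 mm²) is removed, clipping the outline; the r=8.5 cylinder at (15.5, 16) partially overlaps it — only the 56.37 mm² overlap (of its 221.19 mm²) is removed, clipping the outline; the r=2.5 cylinder at (13.5, 2) misses the remaining region (no effect) — area = 167.63 mm²; the cube at (14.5, 4.5) is present — its section is the full 28×16 rectangle (area 448.00 mm²); Subtracting the remaining from the first: starting from the result so far (167.63 mm²), the 28×16 cube at (14.5, 4.5) misses the remaining region (no effect) — area = 167.63 mm²; (rotated 20° about Z; rotation is an isometry so areas/perimeters/island counts are preserved). Checking containment: the cross-section at z = 1.4 is a subset of the cross-section at z = 0.84.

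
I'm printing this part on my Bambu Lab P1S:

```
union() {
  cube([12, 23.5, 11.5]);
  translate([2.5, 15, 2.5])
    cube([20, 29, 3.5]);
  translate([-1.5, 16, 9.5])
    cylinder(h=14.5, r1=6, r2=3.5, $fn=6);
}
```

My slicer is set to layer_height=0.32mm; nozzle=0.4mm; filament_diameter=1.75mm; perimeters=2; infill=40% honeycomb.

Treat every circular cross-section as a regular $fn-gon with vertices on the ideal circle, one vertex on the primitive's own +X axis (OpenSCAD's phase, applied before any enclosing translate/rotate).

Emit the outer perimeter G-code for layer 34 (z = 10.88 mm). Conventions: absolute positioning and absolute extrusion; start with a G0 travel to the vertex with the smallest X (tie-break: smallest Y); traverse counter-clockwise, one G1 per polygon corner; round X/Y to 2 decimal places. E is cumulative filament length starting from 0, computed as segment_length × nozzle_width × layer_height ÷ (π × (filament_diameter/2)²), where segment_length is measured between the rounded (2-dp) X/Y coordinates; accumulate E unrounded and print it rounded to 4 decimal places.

At z = 10.88 mm: the cube (footprint 12×23.5) is included at this height; the cube at (2.5, 15) is not intersected at this z (z outside [2.5, 6]); the cone at (-1.5, 16) (r1=6→r2=3.5) has section circumradius 5.762 here — a regular 6-gon; Taking the union: the regions partially overlap (shared area 28.16 mm²), so overlapping operands fuse into one piece — 1 connected region. The outline is a single polygon with 9 vertices. Extrusion per mm of travel: 0.4 × 0.32 / (π × 0.875²) = 0.053216. Accumulating E over each segment gives final E = 4.3266.

G0 X-7.26 Y16.00 Z10.88
G1 X-4.38 Y11.01 E0.3066
G1 X0.00 Y11.01 E0.5397
G1 X0.00 Y0.00 E1.1256
G1 X12.00 Y0.00 E1.7642
G1 X12.00 Y23.50 E3.0148
G1 X0.00 Y23.50 E3.6534
G1 X0.00 Y20.99 E3.7869
G1 X-4.38 Y20.99 E4.0200
G1 X-7.26 Y16.00 E4.3266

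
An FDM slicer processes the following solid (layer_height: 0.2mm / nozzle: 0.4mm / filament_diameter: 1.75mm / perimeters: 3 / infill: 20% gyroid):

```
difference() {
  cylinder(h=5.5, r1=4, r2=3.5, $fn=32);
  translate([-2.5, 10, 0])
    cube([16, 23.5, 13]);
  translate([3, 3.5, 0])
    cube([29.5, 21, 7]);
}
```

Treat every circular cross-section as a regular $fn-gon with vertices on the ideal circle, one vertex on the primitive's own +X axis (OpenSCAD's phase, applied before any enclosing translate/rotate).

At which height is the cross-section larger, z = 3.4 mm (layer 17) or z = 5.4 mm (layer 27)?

Layer 17 (z = 3.4): the cone: at t=0.618 of its height the radius interpolates to r₁+(r₂−r₁)t = 3.691, giving a regular 32-gon of that circumradius (area = (32/2)·3.691²·sin(360°/32) = 42.52 mm²); the cube at (-2.5, 10) is present — its section is the full 16×23.5 rectangle (area 376.00 mm²); the 29.5×21 cube at (3, 3.5) contributes its full rectangle (area 619.50 mm²); After the difference (first − rest): starting from the cone (42.52 mm²), the 16×23.5 cube at (-2.5, 10) misses the remaining region (no effect); the 29.5×21 cube at (3, 3.5) misses the remaining region (no effect) — area = 42.52 mm². So its area = 42.52 mm². Layer 27 (z = 5.4): the cone contributes a regular 32-gon of circumradius 3.509 (interpolated between r1=4 and r2=3.5 at t=0.982) (area = (32/2)·3.509²·sin(360°/32) = 38.44 mm²); the cube at (-2.5, 10) (footprint 16×23.5) is included at this height (area 376.00 mm²); the cube at (3, 3.5) is present — its section is the full 29.5×21 rectangle (area 619.50 mm²); Taking the first minus the rest: starting from the cone (38.44 mm²), the 16×23.5 cube at (-2.5, 10) misses the remaining region (no effect); the 29.5×21 cube at (3, 3.5) misses the remaining region (no effect) — area = 38.44 mm². So its area = 38.44 mm². Layer 17 is larger (42.52 vs 38.44 mm²).

layer 17 (z = 3.4 mm)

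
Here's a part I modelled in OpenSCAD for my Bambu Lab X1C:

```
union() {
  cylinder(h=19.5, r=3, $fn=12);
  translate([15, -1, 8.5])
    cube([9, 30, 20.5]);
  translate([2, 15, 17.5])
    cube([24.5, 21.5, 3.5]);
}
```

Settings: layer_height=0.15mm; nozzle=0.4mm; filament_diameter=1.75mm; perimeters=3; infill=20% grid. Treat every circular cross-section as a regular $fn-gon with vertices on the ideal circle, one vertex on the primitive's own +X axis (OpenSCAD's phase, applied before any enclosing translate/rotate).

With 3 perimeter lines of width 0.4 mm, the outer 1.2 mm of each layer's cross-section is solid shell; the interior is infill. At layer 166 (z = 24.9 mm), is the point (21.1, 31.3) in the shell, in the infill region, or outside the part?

outside

At z = 24.9 mm: the cylinder is not intersected at this z (z outside [0, 19.5]); the cube at (15, -1) is present — its section is the full 9×30 rectangle; the cube at (2, 15) is not intersected at this z (z outside [17.5, 21]); Taking the union: only the 9×30 cube at (15, -1) is present, so the union is just that shape — 1 connected region. Overall, the cross-section is a single solid region. The nearest boundary edge runs (24.00, 29.00)→(15.00, 29.00); distance from the point to it = 2.30 mm. The point is not inside any of the regions above, so it lies outside the cross-section (2.30 mm from the nearest boundary).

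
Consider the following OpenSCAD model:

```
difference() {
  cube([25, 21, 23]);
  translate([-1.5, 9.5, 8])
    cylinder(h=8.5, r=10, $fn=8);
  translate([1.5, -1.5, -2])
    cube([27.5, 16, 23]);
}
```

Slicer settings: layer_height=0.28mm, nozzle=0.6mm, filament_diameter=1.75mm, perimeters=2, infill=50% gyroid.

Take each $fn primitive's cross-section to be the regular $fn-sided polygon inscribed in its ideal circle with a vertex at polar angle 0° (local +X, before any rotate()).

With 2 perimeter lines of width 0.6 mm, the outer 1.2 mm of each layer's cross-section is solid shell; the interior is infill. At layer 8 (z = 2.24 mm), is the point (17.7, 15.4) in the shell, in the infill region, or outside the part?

At z = 2.24 mm: the cube is present — its section is the full 25×21 rectangle; the cylinder at (-1.5, 9.5) does not reach this height (z outside [8, 16.5]); the 27.5×16 cube at (1.5, -1.5) contributes its full rectangle; After the difference (first − rest): starting from the 25×21 cube, the 27.5×16 cube at (1.5, -1.5) partially overlaps it — only the 340.75 mm² overlap (of its 440.00 mm²) is removed, clipping the outline — 1 connected region. Overall, the cross-section is a single solid region. The nearest boundary edge runs (25.00, 14.50)→(1.50, 14.50); distance from the point to it = 0.90 mm. The point is inside the cross-section, 0.90 mm from the nearest boundary — within the 1.2 mm shell band (2 × 0.6).

shell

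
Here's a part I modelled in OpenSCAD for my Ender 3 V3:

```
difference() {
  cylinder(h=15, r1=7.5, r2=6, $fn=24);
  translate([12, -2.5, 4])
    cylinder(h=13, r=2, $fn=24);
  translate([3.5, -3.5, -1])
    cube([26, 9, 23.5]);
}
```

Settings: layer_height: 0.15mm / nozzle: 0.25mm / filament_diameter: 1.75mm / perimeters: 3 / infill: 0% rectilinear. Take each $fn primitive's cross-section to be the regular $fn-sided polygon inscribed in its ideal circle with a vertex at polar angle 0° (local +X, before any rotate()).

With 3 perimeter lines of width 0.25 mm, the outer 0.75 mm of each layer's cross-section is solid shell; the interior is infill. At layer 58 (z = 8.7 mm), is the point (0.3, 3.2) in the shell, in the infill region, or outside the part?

At z = 8.7 mm: the cone contributes a regular 24-gon of circumradius 6.630 (interpolated between r1=7.5 and r2=6 at t=0.580); the r=2 cylinder at (12, -2.5) gives a regular 24-gon of circumradius 2 (constant along its height); the 26×9 cube at (3.5, -3.5) contributes its full rectangle; Taking the first minus the rest: starting from the cone, the r=2 cylinder at (12, -2.5) misses the remaining region (no effect); the 26×9 cube at (3.5, -3.5) partially overlaps it — only the 21.87 mm² overlap (of its 234.00 mm²) is removed, clipping the outline — 1 connected region. Overall, the cross-section is a single solid region. The nearest boundary edge runs (3.50, 5.50)→(3.50, -3.50); distance from the point to it = 3.20 mm. The point is inside the cross-section and 3.20 mm from the nearest boundary — more than the 0.75 mm shell width (3 × 0.25), so it's in the infill interior.

infill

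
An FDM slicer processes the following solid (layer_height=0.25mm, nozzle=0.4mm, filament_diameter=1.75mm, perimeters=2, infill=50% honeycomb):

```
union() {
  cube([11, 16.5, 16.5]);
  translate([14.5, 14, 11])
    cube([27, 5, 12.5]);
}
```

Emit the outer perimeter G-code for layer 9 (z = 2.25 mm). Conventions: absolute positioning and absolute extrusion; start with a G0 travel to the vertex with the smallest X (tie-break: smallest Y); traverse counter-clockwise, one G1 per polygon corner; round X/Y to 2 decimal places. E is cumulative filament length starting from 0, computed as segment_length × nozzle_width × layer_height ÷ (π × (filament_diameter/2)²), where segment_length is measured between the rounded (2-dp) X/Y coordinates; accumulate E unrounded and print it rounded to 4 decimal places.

G0 X0.00 Y0.00 Z2.25
G1 X11.00 Y0.00 E0.4573
G1 X11.00 Y16.50 E1.1433
G1 X0.00 Y16.50 E1.6006
G1 X0.00 Y0.00 E2.2866

At z = 2.25 mm: the cube (footprint 11×16.5) is included at this height; the cube at (14.5, 14) is not intersected at this z (z outside [11, 23.5]); Combining (union): only the 11×16.5 cube is present, so the union is just that shape — 1 connected region. The outline is a single polygon with 4 vertices. Extrusion per mm of travel: 0.4 × 0.25 / (π × 0.875²) = 0.041575. Accumulating E over each segment gives final E = 2.2866.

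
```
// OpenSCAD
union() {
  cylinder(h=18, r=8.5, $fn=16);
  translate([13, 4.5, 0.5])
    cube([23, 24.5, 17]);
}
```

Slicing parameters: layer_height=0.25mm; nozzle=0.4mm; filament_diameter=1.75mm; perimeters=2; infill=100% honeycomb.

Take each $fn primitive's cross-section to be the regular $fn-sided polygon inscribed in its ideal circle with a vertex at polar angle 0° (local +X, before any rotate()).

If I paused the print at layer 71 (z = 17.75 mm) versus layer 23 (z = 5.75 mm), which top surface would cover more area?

layer 23 (z = 5.75 mm)

Layer 71 (z = 17.75): the r=8.5 cylinder gives a regular 16-gon of circumradius 8.5 (constant along its height) (area = (16/2)·8.500²·sin(360°/16) = 221.19 mm²); the cube at (13, 4.5) is absent (z outside [0.5, 17.5]); Taking the union: only the r=8.5 cylinder is present, so the union is just that shape — area = 221.19 mm². So its area = 221.19 mm². Layer 23 (z = 5.75): the r=8.5 cylinder gives a regular 16-gon of circumradius 8.5 (constant along its height) (area = (16/2)·8.500²·sin(360°/16) = 221.19 mm²); the cube at (13, 4.5) is present — its section is the full 23×24.5 rectangle (area 563.50 mm²); Combining (union): the 2 present regions are separate (no shared area or edge), so areas and boundary lengths simply add and each stays a separate island — area = 784.69 mm². So its area = 784.69 mm². Layer 23 is larger (784.69 vs 221.19 mm²).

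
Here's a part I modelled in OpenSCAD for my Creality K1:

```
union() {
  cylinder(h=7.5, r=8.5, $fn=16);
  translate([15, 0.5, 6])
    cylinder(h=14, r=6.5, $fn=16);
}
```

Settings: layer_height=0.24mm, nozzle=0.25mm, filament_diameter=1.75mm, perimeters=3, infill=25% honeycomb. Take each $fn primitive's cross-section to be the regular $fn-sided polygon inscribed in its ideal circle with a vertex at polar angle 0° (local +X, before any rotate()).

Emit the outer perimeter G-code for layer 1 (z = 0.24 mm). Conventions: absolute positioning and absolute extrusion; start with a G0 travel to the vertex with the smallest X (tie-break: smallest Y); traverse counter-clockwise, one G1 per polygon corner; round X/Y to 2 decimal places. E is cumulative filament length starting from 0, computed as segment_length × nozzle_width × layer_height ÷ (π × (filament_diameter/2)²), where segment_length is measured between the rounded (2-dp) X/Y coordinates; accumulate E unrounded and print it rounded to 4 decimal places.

G0 X-8.50 Y0.00 Z0.24
G1 X-7.85 Y-3.25 E0.0827
G1 X-6.01 Y-6.01 E0.1654
G1 X-3.25 Y-7.85 E0.2482
G1 X0.00 Y-8.50 E0.3308
G1 X3.25 Y-7.85 E0.4135
G1 X6.01 Y-6.01 E0.4963
G1 X7.85 Y-3.25 E0.5790
G1 X8.50 Y0.00 E0.6617
G1 X7.85 Y3.25 E0.7444
G1 X6.01 Y6.01 E0.8271
G1 X3.25 Y7.85 E0.9099
G1 X0.00 Y8.50 E0.9925
G1 X-3.25 Y7.85 E1.0752
G1 X-6.01 Y6.01 E1.1580
G1 X-7.85 Y3.25 E1.2407
G1 X-8.50 Y0.00 E1.3234

At z = 0.24 mm: the r=8.5 cylinder contributes a regular 16-gon of circumradius 8.5; the cylinder at (15, 0.5) is not intersected at this z (z outside [6, 20]); Merging all regions: only the r=8.5 cylinder is present, so the union is just that shape — 1 connected region. The outline is a single polygon with 16 vertices. Extrusion per mm of travel: 0.25 × 0.24 / (π × 0.875²) = 0.024945. Accumulating E over each segment gives final E = 1.3234.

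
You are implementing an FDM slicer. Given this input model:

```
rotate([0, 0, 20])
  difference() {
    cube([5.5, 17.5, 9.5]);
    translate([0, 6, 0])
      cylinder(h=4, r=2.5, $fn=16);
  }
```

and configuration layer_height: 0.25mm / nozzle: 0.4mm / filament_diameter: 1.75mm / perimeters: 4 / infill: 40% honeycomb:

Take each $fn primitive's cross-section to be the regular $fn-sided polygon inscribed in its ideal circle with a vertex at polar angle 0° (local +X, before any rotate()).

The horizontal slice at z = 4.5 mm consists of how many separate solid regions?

At z = 4.5 mm: the cube is present — its section is the full 5.5×17.5 rectangle; the cylinder at (0, 6) is absent (z outside [0, 4]); After the difference (first − rest): none of the subtracted shapes is present at this height, so the 5.5×17.5 cube is unchanged — 1 connected region; (whole slice rotated 20° about Z — lengths, areas and connectivity unchanged). The result has 1 disconnected region.

1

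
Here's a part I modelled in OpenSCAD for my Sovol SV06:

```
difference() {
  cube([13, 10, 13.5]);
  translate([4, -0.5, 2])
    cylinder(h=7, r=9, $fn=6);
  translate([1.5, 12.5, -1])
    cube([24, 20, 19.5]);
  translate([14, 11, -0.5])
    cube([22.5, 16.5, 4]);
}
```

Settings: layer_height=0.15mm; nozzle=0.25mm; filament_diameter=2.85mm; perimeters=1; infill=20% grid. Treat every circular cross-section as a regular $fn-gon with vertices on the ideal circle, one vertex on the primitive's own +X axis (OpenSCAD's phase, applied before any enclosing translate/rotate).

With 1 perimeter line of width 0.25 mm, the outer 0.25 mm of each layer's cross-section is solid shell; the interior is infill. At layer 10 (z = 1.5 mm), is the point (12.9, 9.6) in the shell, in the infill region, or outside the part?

shell

At z = 1.5 mm: the cube is present — its section is the full 13×10 rectangle; the cylinder at (4, -0.5) is absent (z outside [2, 9]); the cube at (1.5, 12.5) is present — its section is the full 24×20 rectangle; the 22.5×16.5 cube at (14, 11) contributes its full rectangle; Subtracting the remaining from the first: starting from the 13×10 cube, the 24×20 cube at (1.5, 12.5) misses the remaining region (no effect); the 22.5×16.5 cube at (14, 11) misses the remaining region (no effect) — 1 connected region. Overall, the cross-section is a single solid region. The nearest boundary edge runs (13.00, 10.00)→(13.00, 0.00); distance from the point to it = 0.10 mm. The point is inside the cross-section, 0.10 mm from the nearest boundary — within the 0.25 mm shell band (1 × 0.25).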